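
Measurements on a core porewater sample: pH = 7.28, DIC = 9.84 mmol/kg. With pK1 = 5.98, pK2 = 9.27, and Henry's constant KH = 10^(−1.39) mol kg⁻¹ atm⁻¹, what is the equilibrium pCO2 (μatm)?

α₀ = 1 / (1 + K1/[H⁺] + K1K2/[H⁺]²) = 1 / (1 + 10^+1.30 + 10^-0.69)
   = 1 / (1 + 19.953 + 0.20417) = 1/21.157 = 0.04727
[CO2*] = α₀ × DIC = 0.04727 × 9.84 = 0.4651 mmol/kg
pCO2 = [CO2*]/KH = 4.651×10^-4 / 4.074×10^-2 = 1.14×10^4 μatm

pCO2 = 1.14×10^4 μatm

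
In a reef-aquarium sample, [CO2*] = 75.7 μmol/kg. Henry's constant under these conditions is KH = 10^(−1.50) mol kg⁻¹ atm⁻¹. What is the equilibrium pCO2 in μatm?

KH = 10^(−1.50) = 3.162×10^-2 mol kg⁻¹ atm⁻¹
pCO2 = [CO2*]/KH = 75.7×10^-6 / 3.162×10^-2 = 2.39×10^-3 atm = 2390 μatm

pCO2 = 2390 μatm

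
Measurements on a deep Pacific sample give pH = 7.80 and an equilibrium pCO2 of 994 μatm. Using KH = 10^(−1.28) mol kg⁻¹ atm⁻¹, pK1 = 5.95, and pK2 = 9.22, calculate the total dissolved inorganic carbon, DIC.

[CO2*] = KH · pCO2 = 10^(−1.28) × 994×10^-6 = 5.217×10^-5 mol/kg
α₀ = 1/(1 + K1/[H⁺] + K1K2/[H⁺]²) = 1/(1 + 10^+1.85 + 10^+0.43) = 0.01343
DIC = [CO2*]/α₀ = 5.217×10^-5 / 0.01343 = 3.89 mmol/kg

DIC = 3.89 mmol/kg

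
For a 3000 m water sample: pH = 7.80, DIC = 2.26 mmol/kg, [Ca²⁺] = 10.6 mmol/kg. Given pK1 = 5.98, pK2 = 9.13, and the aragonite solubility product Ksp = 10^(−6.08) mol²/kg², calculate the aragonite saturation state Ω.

Ω = 1.27

α₂ = 1 / (1 + [H⁺]/K2 + [H⁺]²/(K1K2)) = 1 / (1 + 10^+1.33 + 10^-0.49)
   = 1 / (1 + 21.380 + 0.32359) = 1/22.703 = 0.04405
[CO3²⁻] = α₂ × DIC = 0.04405 × 2.26 = 0.09955 mmol/kg
Ksp = 10^(−6.08) = 8.318×10^-7
Ω = [Ca²⁺][CO3²⁻]/Ksp = (10.6×10^-3)(9.955×10^-5) / 8.318×10^-7 = 1.27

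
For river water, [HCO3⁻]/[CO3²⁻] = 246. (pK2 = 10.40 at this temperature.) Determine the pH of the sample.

From K2 = [H⁺][CO3²⁻]/[HCO3⁻]:  pH = pK2 − log₁₀([HCO3⁻]/[CO3²⁻])
log₁₀(246) = +2.391
pH = 10.40 − (+2.391) = 8.01

pH = 8.01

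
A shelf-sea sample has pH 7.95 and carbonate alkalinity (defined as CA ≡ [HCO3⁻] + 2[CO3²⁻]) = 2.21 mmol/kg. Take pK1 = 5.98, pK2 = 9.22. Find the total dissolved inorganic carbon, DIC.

DIC = 2.12 mmol/kg

CA = [HCO3⁻] + 2[CO3²⁻] = (α₁ + 2α₂)·DIC
At pH 7.95: [H⁺]/K1 = 10^-1.97 = 0.010715, K2/[H⁺] = 10^-1.27 = 0.053703
α₁ = 1/(1 + 0.010715 + 0.053703) = 1/1.0644 = 0.9395; α₂ = α₁·K2/[H⁺] = 0.05045
α₁ + 2α₂ = 1.0404
DIC = CA / (α₁ + 2α₂) = 2.21 / 1.0404 = 2.12 mmol/kg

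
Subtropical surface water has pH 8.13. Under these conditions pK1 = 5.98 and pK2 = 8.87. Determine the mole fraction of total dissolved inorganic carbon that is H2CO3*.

α₀ = 1 / (1 + K1/[H⁺] + K1K2/[H⁺]²) = 1 / (1 + 10^+2.15 + 10^+1.41)
   = 1 / (1 + 141.25 + 25.704) = 1/167.96 = 0.005954

α₀ = 0.00595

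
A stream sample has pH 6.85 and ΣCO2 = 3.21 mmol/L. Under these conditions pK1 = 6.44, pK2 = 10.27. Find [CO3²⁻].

α₂ = 1 / (1 + [H⁺]/K2 + [H⁺]²/(K1K2)) = 1 / (1 + 10^+3.42 + 10^+3.01)
   = 1 / (1 + 2630.3 + 1023.3) = 1/3654.6 = 0.0002736
[CO3²⁻] = α₂ × DIC = 0.0002736 × 3.21 = 0.000878 mmol/L = 0.878 μmol/L

[CO3²⁻] = 0.878 μmol/L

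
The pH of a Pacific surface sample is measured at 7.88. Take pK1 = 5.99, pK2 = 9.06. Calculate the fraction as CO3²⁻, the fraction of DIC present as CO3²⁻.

α₂ = 1 / (1 + [H⁺]/K2 + [H⁺]²/(K1K2)) = 1 / (1 + 10^+1.18 + 10^-0.71)
   = 1 / (1 + 15.136 + 0.19498) = 1/16.331 = 0.06123

α₂ = 0.0612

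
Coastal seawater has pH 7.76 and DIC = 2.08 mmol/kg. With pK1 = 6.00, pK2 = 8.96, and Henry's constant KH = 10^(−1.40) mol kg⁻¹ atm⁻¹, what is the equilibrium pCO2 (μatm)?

pCO2 = 840 μatm

α₀ = 1 / (1 + K1/[H⁺] + K1K2/[H⁺]²) = 1 / (1 + 10^+1.76 + 10^+0.56)
   = 1 / (1 + 57.544 + 3.6308) = 1/62.175 = 0.01608
[CO2*] = α₀ × DIC = 0.01608 × 2.08 = 0.03345 mmol/kg
pCO2 = [CO2*]/KH = 3.345×10^-5 / 3.981×10^-2 = 840 μatm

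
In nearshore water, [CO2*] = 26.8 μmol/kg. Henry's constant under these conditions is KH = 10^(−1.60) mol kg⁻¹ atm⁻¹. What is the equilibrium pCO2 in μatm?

pCO2 = 1070 μatm

KH = 10^(−1.60) = 2.512×10^-2 mol kg⁻¹ atm⁻¹
pCO2 = [CO2*]/KH = 26.8×10^-6 / 2.512×10^-2 = 1.07×10^-3 atm = 1070 μatm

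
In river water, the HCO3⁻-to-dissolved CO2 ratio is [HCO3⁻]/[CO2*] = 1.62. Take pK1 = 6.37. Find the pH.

pH = 6.58

From K1 = [H⁺][HCO3⁻]/[CO2*]:  pH = pK1 + log₁₀([HCO3⁻]/[CO2*])
log₁₀(1.62) = +0.210
pH = 6.37 + (+0.210) = 6.58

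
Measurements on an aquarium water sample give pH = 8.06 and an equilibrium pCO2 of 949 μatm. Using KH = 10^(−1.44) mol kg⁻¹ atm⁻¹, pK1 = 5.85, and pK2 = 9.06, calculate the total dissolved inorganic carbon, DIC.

DIC = 6.18 mmol/kg

[CO2*] = KH · pCO2 = 10^(−1.44) × 949×10^-6 = 3.446×10^-5 mol/kg
α₀ = 1/(1 + K1/[H⁺] + K1K2/[H⁺]²) = 1/(1 + 10^+2.21 + 10^+1.21) = 0.005574
DIC = [CO2*]/α₀ = 3.446×10^-5 / 0.005574 = 6.18 mmol/kg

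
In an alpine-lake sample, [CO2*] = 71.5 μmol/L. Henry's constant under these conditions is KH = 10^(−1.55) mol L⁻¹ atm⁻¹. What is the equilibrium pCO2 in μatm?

KH = 10^(−1.55) = 2.818×10^-2 mol L⁻¹ atm⁻¹
pCO2 = [CO2*]/KH = 71.5×10^-6 / 2.818×10^-2 = 2.54×10^-3 atm = 2540 μatm

pCO2 = 2540 μatm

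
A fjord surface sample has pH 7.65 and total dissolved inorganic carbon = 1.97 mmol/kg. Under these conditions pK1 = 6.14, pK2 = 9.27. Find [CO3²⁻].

α₂ = 1 / (1 + [H⁺]/K2 + [H⁺]²/(K1K2)) = 1 / (1 + 10^+1.62 + 10^+0.11)
   = 1 / (1 + 41.687 + 1.2882) = 1/43.975 = 0.02274
[CO3²⁻] = α₂ × DIC = 0.02274 × 1.97 = 0.0448 mmol/kg

[CO3²⁻] = 0.0448 mmol/kg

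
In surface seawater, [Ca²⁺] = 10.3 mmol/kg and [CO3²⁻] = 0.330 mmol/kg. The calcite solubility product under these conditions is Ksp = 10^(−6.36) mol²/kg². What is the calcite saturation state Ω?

Ksp = 10^(−6.36) = 4.365×10^-7
Ω = [Ca²⁺][CO3²⁻]/Ksp = (10.3×10^-3)(0.330×10^-3) / 4.365×10^-7 = 7.79

Ω = 7.79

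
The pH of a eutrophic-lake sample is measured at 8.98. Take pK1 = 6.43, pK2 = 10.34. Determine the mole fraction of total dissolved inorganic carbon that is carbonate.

α₂ = 0.0417

α₂ = 1 / (1 + [H⁺]/K2 + [H⁺]²/(K1K2)) = 1 / (1 + 10^+1.36 + 10^-1.19)
   = 1 / (1 + 22.909 + 0.064565) = 1/23.973 = 0.04171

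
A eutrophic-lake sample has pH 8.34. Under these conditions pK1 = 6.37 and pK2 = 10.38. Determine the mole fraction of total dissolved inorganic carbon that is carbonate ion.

α₂ = 0.00894

α₂ = 1 / (1 + [H⁺]/K2 + [H⁺]²/(K1K2)) = 1 / (1 + 10^+2.04 + 10^+0.07)
   = 1 / (1 + 109.65 + 1.1749) = 1/111.82 = 0.008943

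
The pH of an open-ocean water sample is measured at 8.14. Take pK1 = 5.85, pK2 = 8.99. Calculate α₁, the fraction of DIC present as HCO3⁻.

α₁ = 1 / (1 + [H⁺]/K1 + K2/[H⁺]) = 1 / (1 + 10^-2.29 + 10^-0.85)
   = 1 / (1 + 0.0051286 + 0.14125) = 1/1.1464 = 0.8723

α₁ = 0.872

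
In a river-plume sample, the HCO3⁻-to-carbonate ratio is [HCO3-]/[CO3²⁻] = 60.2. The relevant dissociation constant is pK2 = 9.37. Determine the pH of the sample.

From K2 = [H⁺][CO3²⁻]/[HCO3-]:  pH = pK2 − log₁₀([HCO3-]/[CO3²⁻])
log₁₀(60.2) = +1.780
pH = 9.37 − (+1.780) = 7.59

pH = 7.59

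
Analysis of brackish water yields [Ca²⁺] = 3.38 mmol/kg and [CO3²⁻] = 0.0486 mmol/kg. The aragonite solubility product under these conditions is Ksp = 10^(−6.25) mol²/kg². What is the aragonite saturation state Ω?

Ksp = 10^(−6.25) = 5.623×10^-7
Ω = [Ca²⁺][CO3²⁻]/Ksp = (3.38×10^-3)(0.0486×10^-3) / 5.623×10^-7 = 0.292

Ω = 0.292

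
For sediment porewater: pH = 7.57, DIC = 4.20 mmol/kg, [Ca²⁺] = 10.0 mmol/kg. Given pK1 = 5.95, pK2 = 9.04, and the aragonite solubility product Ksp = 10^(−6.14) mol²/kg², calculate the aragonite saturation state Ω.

Ω = 1.86

α₂ = 1 / (1 + [H⁺]/K2 + [H⁺]²/(K1K2)) = 1 / (1 + 10^+1.47 + 10^-0.15)
   = 1 / (1 + 29.512 + 0.70795) = 1/31.220 = 0.03203
[CO3²⁻] = α₂ × DIC = 0.03203 × 4.20 = 0.1345 mmol/kg
Ksp = 10^(−6.14) = 7.244×10^-7
Ω = [Ca²⁺][CO3²⁻]/Ksp = (10.0×10^-3)(1.345×10^-4) / 7.244×10^-7 = 1.86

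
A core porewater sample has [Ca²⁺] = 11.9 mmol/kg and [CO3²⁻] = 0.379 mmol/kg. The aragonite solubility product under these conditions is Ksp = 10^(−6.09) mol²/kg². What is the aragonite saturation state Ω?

Ω = 5.55

Ksp = 10^(−6.09) = 8.128×10^-7
Ω = [Ca²⁺][CO3²⁻]/Ksp = (11.9×10^-3)(0.379×10^-3) / 8.128×10^-7 = 5.55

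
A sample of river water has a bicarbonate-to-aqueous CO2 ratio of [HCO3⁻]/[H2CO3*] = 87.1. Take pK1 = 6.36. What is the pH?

pH = 8.30

From K1 = [H⁺][HCO3⁻]/[H2CO3*]:  pH = pK1 + log₁₀([HCO3⁻]/[H2CO3*])
log₁₀(87.1) = +1.940
pH = 6.36 + (+1.940) = 8.30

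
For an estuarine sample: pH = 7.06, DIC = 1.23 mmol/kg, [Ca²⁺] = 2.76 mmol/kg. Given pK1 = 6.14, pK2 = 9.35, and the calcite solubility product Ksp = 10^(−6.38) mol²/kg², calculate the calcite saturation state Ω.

Ω = 0.0371

α₂ = 1 / (1 + [H⁺]/K2 + [H⁺]²/(K1K2)) = 1 / (1 + 10^+2.29 + 10^+1.37)
   = 1 / (1 + 194.98 + 23.442) = 1/219.43 = 0.004557
[CO3²⁻] = α₂ × DIC = 0.004557 × 1.23 = 0.005606 mmol/kg = 5.606 μmol/kg
Ksp = 10^(−6.38) = 4.169×10^-7
Ω = [Ca²⁺][CO3²⁻]/Ksp = (2.76×10^-3)(5.606×10^-6) / 4.169×10^-7 = 0.0371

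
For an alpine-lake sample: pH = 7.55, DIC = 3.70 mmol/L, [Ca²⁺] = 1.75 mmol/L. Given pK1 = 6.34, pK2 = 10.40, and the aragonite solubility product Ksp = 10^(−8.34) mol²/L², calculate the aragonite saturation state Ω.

Ω = 1.88

α₂ = 1 / (1 + [H⁺]/K2 + [H⁺]²/(K1K2)) = 1 / (1 + 10^+2.85 + 10^+1.64)
   = 1 / (1 + 707.95 + 43.652) = 1/752.60 = 0.001329
[CO3²⁻] = α₂ × DIC = 0.001329 × 3.70 = 0.004916 mmol/L = 4.916 μmol/L
Ksp = 10^(−8.34) = 4.571×10^-9
Ω = [Ca²⁺][CO3²⁻]/Ksp = (1.75×10^-3)(4.916×10^-6) / 4.571×10^-9 = 1.88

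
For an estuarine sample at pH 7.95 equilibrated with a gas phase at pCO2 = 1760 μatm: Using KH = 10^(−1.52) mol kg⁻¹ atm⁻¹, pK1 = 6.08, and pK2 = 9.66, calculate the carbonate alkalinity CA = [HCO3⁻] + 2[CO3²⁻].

[CO2*] = KH · pCO2 = 10^(−1.52) × 1760×10^-6 = 5.315×10^-5 mol/kg
α₀ = 1/(1 + K1/[H⁺] + K1K2/[H⁺]²) = 1/(1 + 10^+1.87 + 10^+0.16) = 0.01306
DIC = [CO2*]/α₀ = 5.315×10^-5 / 0.01306 = 4.070 mmol/kg
CA = (α₁ + 2α₂)·DIC = (0.9681 + 2×0.01888) × 4.070 = 4.09 mmol/kg

CA = 4.09 mmol/kg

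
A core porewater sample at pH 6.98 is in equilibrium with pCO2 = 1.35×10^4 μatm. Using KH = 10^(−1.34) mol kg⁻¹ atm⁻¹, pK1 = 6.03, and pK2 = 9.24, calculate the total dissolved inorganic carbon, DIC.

[CO2*] = KH · pCO2 = 10^(−1.34) × 1.35×10^4×10^-6 = 6.171×10^-4 mol/kg
α₀ = 1/(1 + K1/[H⁺] + K1K2/[H⁺]²) = 1/(1 + 10^+0.95 + 10^-1.31) = 0.1004
DIC = [CO2*]/α₀ = 6.171×10^-4 / 0.1004 = 6.15 mmol/kg

DIC = 6.15 mmol/kg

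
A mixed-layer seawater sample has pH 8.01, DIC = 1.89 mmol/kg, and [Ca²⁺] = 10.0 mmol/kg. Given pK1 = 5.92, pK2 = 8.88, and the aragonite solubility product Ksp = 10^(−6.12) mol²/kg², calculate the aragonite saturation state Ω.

Ω = 2.94

α₂ = 1 / (1 + [H⁺]/K2 + [H⁺]²/(K1K2)) = 1 / (1 + 10^+0.87 + 10^-1.22)
   = 1 / (1 + 7.4131 + 0.060256) = 1/8.4734 = 0.1180
[CO3²⁻] = α₂ × DIC = 0.1180 × 1.89 = 0.2231 mmol/kg
Ksp = 10^(−6.12) = 7.586×10^-7
Ω = [Ca²⁺][CO3²⁻]/Ksp = (10.0×10^-3)(2.231×10^-4) / 7.586×10^-7 = 2.94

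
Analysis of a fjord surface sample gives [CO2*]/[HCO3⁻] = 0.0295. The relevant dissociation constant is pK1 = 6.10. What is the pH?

pH = 7.63

From K1 = [H⁺][HCO3⁻]/[CO2*]:  pH = pK1 − log₁₀([CO2*]/[HCO3⁻])
log₁₀(0.0295) = -1.530
pH = 6.10 − (-1.530) = 7.63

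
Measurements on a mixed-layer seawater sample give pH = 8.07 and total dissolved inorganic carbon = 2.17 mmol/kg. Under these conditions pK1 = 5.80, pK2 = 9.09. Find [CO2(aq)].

α₀ = 1 / (1 + K1/[H⁺] + K1K2/[H⁺]²) = 1 / (1 + 10^+2.27 + 10^+1.25)
   = 1 / (1 + 186.21 + 17.783) = 1/204.99 = 0.004878
[CO2*] = α₀ × DIC = 0.004878 × 2.17 = 0.0106 mmol/kg = 10.6 μmol/kg

[CO2*] = 10.6 μmol/kg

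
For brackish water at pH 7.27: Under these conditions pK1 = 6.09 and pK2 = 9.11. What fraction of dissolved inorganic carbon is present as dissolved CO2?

α₀ = 0.0611

α₀ = 1 / (1 + K1/[H⁺] + K1K2/[H⁺]²) = 1 / (1 + 10^+1.18 + 10^-0.66)
   = 1 / (1 + 15.136 + 0.21878) = 1/16.354 = 0.06115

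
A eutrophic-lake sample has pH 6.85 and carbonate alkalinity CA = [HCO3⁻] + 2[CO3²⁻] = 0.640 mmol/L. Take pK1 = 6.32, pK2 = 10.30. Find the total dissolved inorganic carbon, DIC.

CA = [HCO3⁻] + 2[CO3²⁻] = (α₁ + 2α₂)·DIC
At pH 6.85: [H⁺]/K1 = 10^-0.53 = 0.29512, K2/[H⁺] = 10^-3.45 = 0.00035481
α₁ = 1/(1 + 0.29512 + 0.00035481) = 1/1.2955 = 0.7719; α₂ = α₁·K2/[H⁺] = 0.0002739
α₁ + 2α₂ = 0.7725
DIC = CA / (α₁ + 2α₂) = 0.640 / 0.7725 = 0.829 mmol/L

DIC = 0.829 mmol/L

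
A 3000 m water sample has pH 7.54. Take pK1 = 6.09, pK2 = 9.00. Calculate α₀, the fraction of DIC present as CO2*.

α₀ = 0.0332

α₀ = 1 / (1 + K1/[H⁺] + K1K2/[H⁺]²) = 1 / (1 + 10^+1.45 + 10^-0.01)
   = 1 / (1 + 28.184 + 0.97724) = 1/30.161 = 0.03316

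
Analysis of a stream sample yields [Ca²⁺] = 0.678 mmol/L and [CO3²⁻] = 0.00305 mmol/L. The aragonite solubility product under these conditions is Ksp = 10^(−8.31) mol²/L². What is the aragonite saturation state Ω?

Ksp = 10^(−8.31) = 4.898×10^-9
Ω = [Ca²⁺][CO3²⁻]/Ksp = (0.678×10^-3)(0.00305×10^-3) / 4.898×10^-9 = 0.422

Ω = 0.422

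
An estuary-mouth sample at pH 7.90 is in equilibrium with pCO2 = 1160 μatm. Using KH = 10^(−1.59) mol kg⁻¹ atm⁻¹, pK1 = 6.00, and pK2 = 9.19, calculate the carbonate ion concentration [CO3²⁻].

[CO3²⁻] = 0.121 mmol/kg

[CO2*] = KH · pCO2 = 10^(−1.59) × 1160×10^-6 = 2.982×10^-5 mol/kg
α₀ = 1/(1 + K1/[H⁺] + K1K2/[H⁺]²) = 1/(1 + 10^+1.90 + 10^+0.61) = 0.01183
DIC = [CO2*]/α₀ = 2.982×10^-5 / 0.01183 = 2.520 mmol/kg
[CO3²⁻] = α₂·DIC; α₂ = 0.04821, so [CO3²⁻] = 0.04821 × 2.520 = 0.121 mmol/kg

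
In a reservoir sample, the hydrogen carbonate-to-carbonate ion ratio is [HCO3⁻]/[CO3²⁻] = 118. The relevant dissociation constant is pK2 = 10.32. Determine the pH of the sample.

From K2 = [H⁺][CO3²⁻]/[HCO3⁻]:  pH = pK2 − log₁₀([HCO3⁻]/[CO3²⁻])
log₁₀(118) = +2.072
pH = 10.32 − (+2.072) = 8.25

pH = 8.25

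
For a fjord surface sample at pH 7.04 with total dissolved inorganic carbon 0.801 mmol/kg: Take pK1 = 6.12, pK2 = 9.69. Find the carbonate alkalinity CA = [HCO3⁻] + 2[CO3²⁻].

CA = 0.717 mmol/kg

CA = [HCO3⁻] + 2[CO3²⁻] = (α₁ + 2α₂)·DIC
At pH 7.04: [H⁺]/K1 = 10^-0.92 = 0.12023, K2/[H⁺] = 10^-2.65 = 0.0022387
α₁ = 1/(1 + 0.12023 + 0.0022387) = 1/1.1225 = 0.8909; α₂ = α₁·K2/[H⁺] = 0.001994
α₁ + 2α₂ = 0.8949
CA = 0.8949 × 0.801 = 0.717 mmol/kg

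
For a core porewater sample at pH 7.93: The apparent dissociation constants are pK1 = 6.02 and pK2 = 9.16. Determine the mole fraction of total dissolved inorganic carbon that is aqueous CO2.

α₀ = 1 / (1 + K1/[H⁺] + K1K2/[H⁺]²) = 1 / (1 + 10^+1.91 + 10^+0.68)
   = 1 / (1 + 81.283 + 4.7863) = 1/87.069 = 0.01149

α₀ = 0.0115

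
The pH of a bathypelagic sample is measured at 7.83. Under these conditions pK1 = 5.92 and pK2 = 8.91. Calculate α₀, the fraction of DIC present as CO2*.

α₀ = 1 / (1 + K1/[H⁺] + K1K2/[H⁺]²) = 1 / (1 + 10^+1.91 + 10^+0.83)
   = 1 / (1 + 81.283 + 6.7608) = 1/89.044 = 0.01123

α₀ = 0.0112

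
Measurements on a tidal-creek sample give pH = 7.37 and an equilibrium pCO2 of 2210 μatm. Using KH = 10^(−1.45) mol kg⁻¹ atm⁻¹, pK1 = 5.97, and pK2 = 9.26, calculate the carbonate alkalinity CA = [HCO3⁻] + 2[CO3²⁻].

[CO2*] = KH · pCO2 = 10^(−1.45) × 2210×10^-6 = 7.841×10^-5 mol/kg
α₀ = 1/(1 + K1/[H⁺] + K1K2/[H⁺]²) = 1/(1 + 10^+1.40 + 10^-0.49) = 0.03782
DIC = [CO2*]/α₀ = 7.841×10^-5 / 0.03782 = 2.073 mmol/kg
CA = (α₁ + 2α₂)·DIC = (0.9499 + 2×0.01224) × 2.073 = 2.02 mmol/kg

CA = 2.02 mmol/kg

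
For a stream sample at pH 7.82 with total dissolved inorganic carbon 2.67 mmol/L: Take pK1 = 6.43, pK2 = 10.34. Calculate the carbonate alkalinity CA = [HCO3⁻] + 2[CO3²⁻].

CA = [HCO3⁻] + 2[CO3²⁻] = (α₁ + 2α₂)·DIC
At pH 7.82: [H⁺]/K1 = 10^-1.39 = 0.040738, K2/[H⁺] = 10^-2.52 = 0.0030200
α₁ = 1/(1 + 0.040738 + 0.0030200) = 1/1.0438 = 0.9581; α₂ = α₁·K2/[H⁺] = 0.002893
α₁ + 2α₂ = 0.9639
CA = 0.9639 × 2.67 = 2.57 mmol/L

CA = 2.57 mmol/L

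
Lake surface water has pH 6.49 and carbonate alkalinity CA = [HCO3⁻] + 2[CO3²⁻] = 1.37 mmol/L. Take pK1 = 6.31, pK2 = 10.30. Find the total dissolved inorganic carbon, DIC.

DIC = 2.27 mmol/L

CA = [HCO3⁻] + 2[CO3²⁻] = (α₁ + 2α₂)·DIC
At pH 6.49: [H⁺]/K1 = 10^-0.18 = 0.66069, K2/[H⁺] = 10^-3.81 = 0.00015488
α₁ = 1/(1 + 0.66069 + 0.00015488) = 1/1.6608 = 0.6021; α₂ = α₁·K2/[H⁺] = 9.325×10^-5
α₁ + 2α₂ = 0.6023
DIC = CA / (α₁ + 2α₂) = 1.37 / 0.6023 = 2.27 mmol/L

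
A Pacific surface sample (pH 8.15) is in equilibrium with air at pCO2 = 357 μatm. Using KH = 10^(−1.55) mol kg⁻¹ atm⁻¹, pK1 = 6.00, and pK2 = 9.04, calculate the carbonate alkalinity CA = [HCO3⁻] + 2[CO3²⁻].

CA = 1.79 mmol/kg

[CO2*] = KH · pCO2 = 10^(−1.55) × 357×10^-6 = 1.006×10^-5 mol/kg
α₀ = 1/(1 + K1/[H⁺] + K1K2/[H⁺]²) = 1/(1 + 10^+2.15 + 10^+1.26) = 0.006232
DIC = [CO2*]/α₀ = 1.006×10^-5 / 0.006232 = 1.614 mmol/kg
CA = (α₁ + 2α₂)·DIC = (0.8804 + 2×0.1134) × 1.614 = 1.79 mmol/kg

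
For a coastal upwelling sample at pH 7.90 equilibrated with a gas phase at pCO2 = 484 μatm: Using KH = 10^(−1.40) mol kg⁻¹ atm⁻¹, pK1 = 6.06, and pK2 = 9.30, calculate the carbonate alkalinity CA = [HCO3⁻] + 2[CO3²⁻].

CA = 1.44 mmol/kg

[CO2*] = KH · pCO2 = 10^(−1.40) × 484×10^-6 = 1.927×10^-5 mol/kg
α₀ = 1/(1 + K1/[H⁺] + K1K2/[H⁺]²) = 1/(1 + 10^+1.84 + 10^+0.44) = 0.01371
DIC = [CO2*]/α₀ = 1.927×10^-5 / 0.01371 = 1.405 mmol/kg
CA = (α₁ + 2α₂)·DIC = (0.9485 + 2×0.03776) × 1.405 = 1.44 mmol/kg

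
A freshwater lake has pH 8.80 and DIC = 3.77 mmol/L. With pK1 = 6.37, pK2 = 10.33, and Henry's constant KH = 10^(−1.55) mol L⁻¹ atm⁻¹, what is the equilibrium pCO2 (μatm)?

pCO2 = 481 μatm

α₀ = 1 / (1 + K1/[H⁺] + K1K2/[H⁺]²) = 1 / (1 + 10^+2.43 + 10^+0.90)
   = 1 / (1 + 269.15 + 7.9433) = 1/278.10 = 0.003596
[CO2*] = α₀ × DIC = 0.003596 × 3.77 = 0.01356 mmol/L = 13.56 μmol/L
pCO2 = [CO2*]/KH = 1.356×10^-5 / 2.818×10^-2 = 481 μatm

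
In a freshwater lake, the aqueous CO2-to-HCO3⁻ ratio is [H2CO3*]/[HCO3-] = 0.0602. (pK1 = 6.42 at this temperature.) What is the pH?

pH = 7.64

From K1 = [H⁺][HCO3-]/[H2CO3*]:  pH = pK1 − log₁₀([H2CO3*]/[HCO3-])
log₁₀(0.0602) = -1.220
pH = 6.42 − (-1.220) = 7.64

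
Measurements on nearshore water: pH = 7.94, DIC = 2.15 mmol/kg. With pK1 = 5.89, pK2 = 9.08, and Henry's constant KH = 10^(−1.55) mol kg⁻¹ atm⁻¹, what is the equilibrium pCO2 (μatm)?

α₀ = 1 / (1 + K1/[H⁺] + K1K2/[H⁺]²) = 1 / (1 + 10^+2.05 + 10^+0.91)
   = 1 / (1 + 112.20 + 8.1283) = 1/121.33 = 0.008242
[CO2*] = α₀ × DIC = 0.008242 × 2.15 = 0.01772 mmol/kg = 17.72 μmol/kg
pCO2 = [CO2*]/KH = 1.772×10^-5 / 2.818×10^-2 = 629 μatm

pCO2 = 629 μatm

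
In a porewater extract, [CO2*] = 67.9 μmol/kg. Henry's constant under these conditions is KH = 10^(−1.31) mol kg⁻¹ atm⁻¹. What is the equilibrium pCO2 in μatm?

KH = 10^(−1.31) = 4.898×10^-2 mol kg⁻¹ atm⁻¹
pCO2 = [CO2*]/KH = 67.9×10^-6 / 4.898×10^-2 = 1.39×10^-3 atm = 1390 μatm

pCO2 = 1390 μatm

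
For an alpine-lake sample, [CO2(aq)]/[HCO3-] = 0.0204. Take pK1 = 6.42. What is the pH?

pH = 8.11

From K1 = [H⁺][HCO3-]/[CO2(aq)]:  pH = pK1 − log₁₀([CO2(aq)]/[HCO3-])
log₁₀(0.0204) = -1.690
pH = 6.42 − (-1.690) = 8.11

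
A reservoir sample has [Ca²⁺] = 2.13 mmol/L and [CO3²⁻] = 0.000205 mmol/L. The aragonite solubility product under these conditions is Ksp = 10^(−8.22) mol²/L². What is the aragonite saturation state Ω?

Ω = 0.0725

Ksp = 10^(−8.22) = 6.026×10^-9
Ω = [Ca²⁺][CO3²⁻]/Ksp = (2.13×10^-3)(0.000205×10^-3) / 6.026×10^-9 = 0.0725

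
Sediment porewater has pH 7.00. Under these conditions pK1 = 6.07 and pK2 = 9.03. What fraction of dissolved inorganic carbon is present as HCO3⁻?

α₁ = 1 / (1 + [H⁺]/K1 + K2/[H⁺]) = 1 / (1 + 10^-0.93 + 10^-2.03)
   = 1 / (1 + 0.11749 + 0.0093325) = 1/1.1268 = 0.8875

α₁ = 0.887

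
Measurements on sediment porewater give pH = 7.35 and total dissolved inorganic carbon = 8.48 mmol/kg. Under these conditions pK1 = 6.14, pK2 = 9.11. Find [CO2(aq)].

α₀ = 1 / (1 + K1/[H⁺] + K1K2/[H⁺]²) = 1 / (1 + 10^+1.21 + 10^-0.55)
   = 1 / (1 + 16.218 + 0.28184) = 1/17.500 = 0.05714
[CO2*] = α₀ × DIC = 0.05714 × 8.48 = 0.485 mmol/kg

[CO2*] = 0.485 mmol/kg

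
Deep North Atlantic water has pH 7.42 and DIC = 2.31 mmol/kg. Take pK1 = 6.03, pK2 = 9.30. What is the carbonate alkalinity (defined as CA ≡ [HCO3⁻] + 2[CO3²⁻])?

CA = [HCO3⁻] + 2[CO3²⁻] = (α₁ + 2α₂)·DIC
At pH 7.42: [H⁺]/K1 = 10^-1.39 = 0.040738, K2/[H⁺] = 10^-1.88 = 0.013183
α₁ = 1/(1 + 0.040738 + 0.013183) = 1/1.0539 = 0.9488; α₂ = α₁·K2/[H⁺] = 0.01251
α₁ + 2α₂ = 0.9739
CA = 0.9739 × 2.31 = 2.25 mmol/kg

CA = 2.25 mmol/kg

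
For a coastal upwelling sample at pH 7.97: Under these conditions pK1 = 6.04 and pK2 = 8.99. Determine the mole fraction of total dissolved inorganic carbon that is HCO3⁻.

α₁ = 0.903

α₁ = 1 / (1 + [H⁺]/K1 + K2/[H⁺]) = 1 / (1 + 10^-1.93 + 10^-1.02)
   = 1 / (1 + 0.011749 + 0.095499) = 1/1.1072 = 0.9031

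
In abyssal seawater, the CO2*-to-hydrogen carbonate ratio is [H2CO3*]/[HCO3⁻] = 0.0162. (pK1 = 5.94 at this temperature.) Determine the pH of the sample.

pH = 7.73

From K1 = [H⁺][HCO3⁻]/[H2CO3*]:  pH = pK1 − log₁₀([H2CO3*]/[HCO3⁻])
log₁₀(0.0162) = -1.790
pH = 5.94 − (-1.790) = 7.73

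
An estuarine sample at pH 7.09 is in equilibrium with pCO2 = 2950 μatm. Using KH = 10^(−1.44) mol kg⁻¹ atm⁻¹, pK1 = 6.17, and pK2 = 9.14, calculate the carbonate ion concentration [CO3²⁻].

[CO3²⁻] = 7.94 μmol/kg

[CO2*] = KH · pCO2 = 10^(−1.44) × 2950×10^-6 = 1.071×10^-4 mol/kg
α₀ = 1/(1 + K1/[H⁺] + K1K2/[H⁺]²) = 1/(1 + 10^+0.92 + 10^-1.13) = 0.1065
DIC = [CO2*]/α₀ = 1.071×10^-4 / 0.1065 = 1.006 mmol/kg
[CO3²⁻] = α₂·DIC; α₂ = 0.007893, so [CO3²⁻] = 0.007893 × 1.006 = 0.00794 mmol/kg = 7.94 μmol/kg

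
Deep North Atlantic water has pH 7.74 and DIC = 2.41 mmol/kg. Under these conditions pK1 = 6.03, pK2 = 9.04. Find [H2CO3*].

[CO2*] = 0.0439 mmol/kg

α₀ = 1 / (1 + K1/[H⁺] + K1K2/[H⁺]²) = 1 / (1 + 10^+1.71 + 10^+0.41)
   = 1 / (1 + 51.286 + 2.5704) = 1/54.857 = 0.01823
[CO2*] = α₀ × DIC = 0.01823 × 2.41 = 0.0439 mmol/kg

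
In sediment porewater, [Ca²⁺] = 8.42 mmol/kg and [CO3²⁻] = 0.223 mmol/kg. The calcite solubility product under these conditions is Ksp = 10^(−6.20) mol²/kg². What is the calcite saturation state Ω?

Ω = 2.98

Ksp = 10^(−6.20) = 6.310×10^-7
Ω = [Ca²⁺][CO3²⁻]/Ksp = (8.42×10^-3)(0.223×10^-3) / 6.310×10^-7 = 2.98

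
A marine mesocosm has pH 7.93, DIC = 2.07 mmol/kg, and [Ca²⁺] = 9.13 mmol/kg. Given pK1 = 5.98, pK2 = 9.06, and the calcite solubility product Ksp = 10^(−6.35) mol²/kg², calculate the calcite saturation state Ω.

α₂ = 1 / (1 + [H⁺]/K2 + [H⁺]²/(K1K2)) = 1 / (1 + 10^+1.13 + 10^-0.82)
   = 1 / (1 + 13.490 + 0.15136) = 1/14.641 = 0.06830
[CO3²⁻] = α₂ × DIC = 0.06830 × 2.07 = 0.1414 mmol/kg
Ksp = 10^(−6.35) = 4.467×10^-7
Ω = [Ca²⁺][CO3²⁻]/Ksp = (9.13×10^-3)(1.414×10^-4) / 4.467×10^-7 = 2.89

Ω = 2.89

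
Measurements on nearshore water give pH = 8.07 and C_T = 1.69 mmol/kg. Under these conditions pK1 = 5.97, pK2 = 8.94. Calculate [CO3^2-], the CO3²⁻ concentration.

α₂ = 1 / (1 + [H⁺]/K2 + [H⁺]²/(K1K2)) = 1 / (1 + 10^+0.87 + 10^-1.23)
   = 1 / (1 + 7.4131 + 0.058884) = 1/8.4720 = 0.1180
[CO3²⁻] = α₂ × DIC = 0.1180 × 1.69 = 0.199 mmol/kg

[CO3²⁻] = 0.199 mmol/kg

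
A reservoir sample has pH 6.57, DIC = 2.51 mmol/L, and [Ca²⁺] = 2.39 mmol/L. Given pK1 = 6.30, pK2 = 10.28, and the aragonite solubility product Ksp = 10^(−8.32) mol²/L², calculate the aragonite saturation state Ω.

α₂ = 1 / (1 + [H⁺]/K2 + [H⁺]²/(K1K2)) = 1 / (1 + 10^+3.71 + 10^+3.44)
   = 1 / (1 + 5128.6 + 2754.2) = 1/7883.8 = 0.0001268
[CO3²⁻] = α₂ × DIC = 0.0001268 × 2.51 = 0.0003184 mmol/L = 0.3184 μmol/L
Ksp = 10^(−8.32) = 4.786×10^-9
Ω = [Ca²⁺][CO3²⁻]/Ksp = (2.39×10^-3)(3.184×10^-7) / 4.786×10^-9 = 0.159

Ω = 0.159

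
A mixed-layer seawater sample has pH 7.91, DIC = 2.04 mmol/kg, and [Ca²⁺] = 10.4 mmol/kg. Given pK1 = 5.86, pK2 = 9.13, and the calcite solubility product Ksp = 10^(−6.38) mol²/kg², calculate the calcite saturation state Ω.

Ω = 2.87

α₂ = 1 / (1 + [H⁺]/K2 + [H⁺]²/(K1K2)) = 1 / (1 + 10^+1.22 + 10^-0.83)
   = 1 / (1 + 16.596 + 0.14791) = 1/17.744 = 0.05636
[CO3²⁻] = α₂ × DIC = 0.05636 × 2.04 = 0.1150 mmol/kg
Ksp = 10^(−6.38) = 4.169×10^-7
Ω = [Ca²⁺][CO3²⁻]/Ksp = (10.4×10^-3)(1.150×10^-4) / 4.169×10^-7 = 2.87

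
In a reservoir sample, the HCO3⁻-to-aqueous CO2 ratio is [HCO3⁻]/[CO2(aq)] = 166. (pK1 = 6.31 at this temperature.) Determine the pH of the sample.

pH = 8.53

From K1 = [H⁺][HCO3⁻]/[CO2(aq)]:  pH = pK1 + log₁₀([HCO3⁻]/[CO2(aq)])
log₁₀(166) = +2.220
pH = 6.31 + (+2.220) = 8.53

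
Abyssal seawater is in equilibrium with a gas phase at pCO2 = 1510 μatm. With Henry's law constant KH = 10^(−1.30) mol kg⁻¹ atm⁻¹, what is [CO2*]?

KH = 10^(−1.30) = 5.012×10^-2 mol kg⁻¹ atm⁻¹
[CO2*] = KH · pCO2 = 5.012×10^-2 × 1510×10^-6 atm = 7.57×10^-5 mol/kg

[CO2*] = 75.7 μmol/kg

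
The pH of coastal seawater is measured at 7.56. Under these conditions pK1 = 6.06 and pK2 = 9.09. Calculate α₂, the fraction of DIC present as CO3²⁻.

α₂ = 1 / (1 + [H⁺]/K2 + [H⁺]²/(K1K2)) = 1 / (1 + 10^+1.53 + 10^+0.03)
   = 1 / (1 + 33.884 + 1.0715) = 1/35.956 = 0.02781

α₂ = 0.0278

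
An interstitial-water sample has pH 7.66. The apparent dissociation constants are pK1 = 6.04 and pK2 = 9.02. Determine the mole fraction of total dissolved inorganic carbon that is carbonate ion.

α₂ = 1 / (1 + [H⁺]/K2 + [H⁺]²/(K1K2)) = 1 / (1 + 10^+1.36 + 10^-0.26)
   = 1 / (1 + 22.909 + 0.54954) = 1/24.458 = 0.04089

α₂ = 0.0409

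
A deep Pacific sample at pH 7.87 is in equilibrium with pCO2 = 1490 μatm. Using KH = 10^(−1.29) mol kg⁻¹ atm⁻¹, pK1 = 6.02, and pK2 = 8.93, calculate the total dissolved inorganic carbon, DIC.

[CO2*] = KH · pCO2 = 10^(−1.29) × 1490×10^-6 = 7.642×10^-5 mol/kg
α₀ = 1/(1 + K1/[H⁺] + K1K2/[H⁺]²) = 1/(1 + 10^+1.85 + 10^+0.79) = 0.01283
DIC = [CO2*]/α₀ = 7.642×10^-5 / 0.01283 = 5.96 mmol/kg

DIC = 5.96 mmol/kg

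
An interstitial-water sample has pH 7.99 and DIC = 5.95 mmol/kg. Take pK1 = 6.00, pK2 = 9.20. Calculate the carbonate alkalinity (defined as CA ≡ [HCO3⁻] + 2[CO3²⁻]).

CA = [HCO3⁻] + 2[CO3²⁻] = (α₁ + 2α₂)·DIC
At pH 7.99: [H⁺]/K1 = 10^-1.99 = 0.010233, K2/[H⁺] = 10^-1.21 = 0.061660
α₁ = 1/(1 + 0.010233 + 0.061660) = 1/1.0719 = 0.9329; α₂ = α₁·K2/[H⁺] = 0.05752
α₁ + 2α₂ = 1.0480
CA = 1.0480 × 5.95 = 6.24 mmol/kg

CA = 6.24 mmol/kg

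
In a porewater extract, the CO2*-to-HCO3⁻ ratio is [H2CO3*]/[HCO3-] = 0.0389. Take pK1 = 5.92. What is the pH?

From K1 = [H⁺][HCO3-]/[H2CO3*]:  pH = pK1 − log₁₀([H2CO3*]/[HCO3-])
log₁₀(0.0389) = -1.410
pH = 5.92 − (-1.410) = 7.33

pH = 7.33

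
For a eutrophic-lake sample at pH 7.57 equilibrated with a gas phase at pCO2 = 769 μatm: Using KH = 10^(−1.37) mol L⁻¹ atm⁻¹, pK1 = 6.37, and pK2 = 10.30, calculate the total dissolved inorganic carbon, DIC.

DIC = 0.554 mmol/L

[CO2*] = KH · pCO2 = 10^(−1.37) × 769×10^-6 = 3.280×10^-5 mol/L
α₀ = 1/(1 + K1/[H⁺] + K1K2/[H⁺]²) = 1/(1 + 10^+1.20 + 10^-1.53) = 0.05925
DIC = [CO2*]/α₀ = 3.280×10^-5 / 0.05925 = 0.554 mmol/L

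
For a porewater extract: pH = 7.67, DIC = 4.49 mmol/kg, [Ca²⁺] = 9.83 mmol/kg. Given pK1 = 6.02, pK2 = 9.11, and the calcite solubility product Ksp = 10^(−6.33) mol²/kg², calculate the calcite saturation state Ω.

Ω = 3.24

α₂ = 1 / (1 + [H⁺]/K2 + [H⁺]²/(K1K2)) = 1 / (1 + 10^+1.44 + 10^-0.21)
   = 1 / (1 + 27.542 + 0.61660) = 1/29.159 = 0.03429
[CO3²⁻] = α₂ × DIC = 0.03429 × 4.49 = 0.1540 mmol/kg
Ksp = 10^(−6.33) = 4.677×10^-7
Ω = [Ca²⁺][CO3²⁻]/Ksp = (9.83×10^-3)(1.540×10^-4) / 4.677×10^-7 = 3.24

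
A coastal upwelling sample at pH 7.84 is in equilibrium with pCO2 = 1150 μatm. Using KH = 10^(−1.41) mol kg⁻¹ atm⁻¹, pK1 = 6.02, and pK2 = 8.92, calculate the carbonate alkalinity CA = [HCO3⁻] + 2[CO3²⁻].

CA = 3.45 mmol/kg

[CO2*] = KH · pCO2 = 10^(−1.41) × 1150×10^-6 = 4.474×10^-5 mol/kg
α₀ = 1/(1 + K1/[H⁺] + K1K2/[H⁺]²) = 1/(1 + 10^+1.82 + 10^+0.74) = 0.01378
DIC = [CO2*]/α₀ = 4.474×10^-5 / 0.01378 = 3.247 mmol/kg
CA = (α₁ + 2α₂)·DIC = (0.9105 + 2×0.07573) × 3.247 = 3.45 mmol/kg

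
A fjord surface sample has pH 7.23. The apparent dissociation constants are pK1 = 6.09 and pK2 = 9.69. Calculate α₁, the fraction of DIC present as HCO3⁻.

α₁ = 0.929

α₁ = 1 / (1 + [H⁺]/K1 + K2/[H⁺]) = 1 / (1 + 10^-1.14 + 10^-2.46)
   = 1 / (1 + 0.072444 + 0.0034674) = 1/1.0759 = 0.9294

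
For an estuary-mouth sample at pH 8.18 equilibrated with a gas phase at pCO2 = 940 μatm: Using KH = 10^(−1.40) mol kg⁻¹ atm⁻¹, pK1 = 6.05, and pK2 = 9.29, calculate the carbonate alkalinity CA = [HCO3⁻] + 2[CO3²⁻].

CA = 5.83 mmol/kg

[CO2*] = KH · pCO2 = 10^(−1.40) × 940×10^-6 = 3.742×10^-5 mol/kg
α₀ = 1/(1 + K1/[H⁺] + K1K2/[H⁺]²) = 1/(1 + 10^+2.13 + 10^+1.02) = 0.006832
DIC = [CO2*]/α₀ = 3.742×10^-5 / 0.006832 = 5.477 mmol/kg
CA = (α₁ + 2α₂)·DIC = (0.9216 + 2×0.07154) × 5.477 = 5.83 mmol/kg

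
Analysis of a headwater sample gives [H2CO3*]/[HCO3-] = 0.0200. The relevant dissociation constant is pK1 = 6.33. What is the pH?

From K1 = [H⁺][HCO3-]/[H2CO3*]:  pH = pK1 − log₁₀([H2CO3*]/[HCO3-])
log₁₀(0.0200) = -1.699
pH = 6.33 − (-1.699) = 8.03

pH = 8.03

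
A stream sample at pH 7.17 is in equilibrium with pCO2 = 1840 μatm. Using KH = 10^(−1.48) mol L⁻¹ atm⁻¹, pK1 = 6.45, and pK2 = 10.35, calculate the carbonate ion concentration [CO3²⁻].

[CO3²⁻] = 0.211 μmol/L

[CO2*] = KH · pCO2 = 10^(−1.48) × 1840×10^-6 = 6.093×10^-5 mol/L
α₀ = 1/(1 + K1/[H⁺] + K1K2/[H⁺]²) = 1/(1 + 10^+0.72 + 10^-2.46) = 0.1600
DIC = [CO2*]/α₀ = 6.093×10^-5 / 0.1600 = 0.3809 mmol/L
[CO3²⁻] = α₂·DIC; α₂ = 0.0005546, so [CO3²⁻] = 0.0005546 × 0.3809 = 0.000211 mmol/L = 0.211 μmol/L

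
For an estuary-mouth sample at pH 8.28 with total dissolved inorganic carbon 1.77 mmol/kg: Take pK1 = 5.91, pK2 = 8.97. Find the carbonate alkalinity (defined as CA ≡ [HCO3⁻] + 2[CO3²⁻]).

CA = [HCO3⁻] + 2[CO3²⁻] = (α₁ + 2α₂)·DIC
At pH 8.28: [H⁺]/K1 = 10^-2.37 = 0.0042658, K2/[H⁺] = 10^-0.69 = 0.20417
α₁ = 1/(1 + 0.0042658 + 0.20417) = 1/1.2084 = 0.8275; α₂ = α₁·K2/[H⁺] = 0.1690
α₁ + 2α₂ = 1.1654
CA = 1.1654 × 1.77 = 2.06 mmol/kg

CA = 2.06 mmol/kg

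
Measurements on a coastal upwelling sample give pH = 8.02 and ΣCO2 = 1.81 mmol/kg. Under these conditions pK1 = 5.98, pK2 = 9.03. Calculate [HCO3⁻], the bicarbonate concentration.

α₁ = 1 / (1 + [H⁺]/K1 + K2/[H⁺]) = 1 / (1 + 10^-2.04 + 10^-1.01)
   = 1 / (1 + 0.0091201 + 0.097724) = 1/1.1068 = 0.9035
[HCO3⁻] = α₁ × DIC = 0.9035 × 1.81 = 1.64 mmol/kg

[HCO3⁻] = 1.64 mmol/kg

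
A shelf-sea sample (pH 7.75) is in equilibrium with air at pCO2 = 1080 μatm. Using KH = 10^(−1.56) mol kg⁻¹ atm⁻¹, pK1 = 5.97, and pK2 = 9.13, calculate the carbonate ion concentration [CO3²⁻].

[CO3²⁻] = 0.0747 mmol/kg

[CO2*] = KH · pCO2 = 10^(−1.56) × 1080×10^-6 = 2.975×10^-5 mol/kg
α₀ = 1/(1 + K1/[H⁺] + K1K2/[H⁺]²) = 1/(1 + 10^+1.78 + 10^+0.40) = 0.01568
DIC = [CO2*]/α₀ = 2.975×10^-5 / 0.01568 = 1.897 mmol/kg
[CO3²⁻] = α₂·DIC; α₂ = 0.03939, so [CO3²⁻] = 0.03939 × 1.897 = 0.0747 mmol/kg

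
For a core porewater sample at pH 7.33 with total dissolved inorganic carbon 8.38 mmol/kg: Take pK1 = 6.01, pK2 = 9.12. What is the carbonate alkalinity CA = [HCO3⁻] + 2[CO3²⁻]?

CA = 8.13 mmol/kg

CA = [HCO3⁻] + 2[CO3²⁻] = (α₁ + 2α₂)·DIC
At pH 7.33: [H⁺]/K1 = 10^-1.32 = 0.047863, K2/[H⁺] = 10^-1.79 = 0.016218
α₁ = 1/(1 + 0.047863 + 0.016218) = 1/1.0641 = 0.9398; α₂ = α₁·K2/[H⁺] = 0.01524
α₁ + 2α₂ = 0.9703
CA = 0.9703 × 8.38 = 8.13 mmol/kg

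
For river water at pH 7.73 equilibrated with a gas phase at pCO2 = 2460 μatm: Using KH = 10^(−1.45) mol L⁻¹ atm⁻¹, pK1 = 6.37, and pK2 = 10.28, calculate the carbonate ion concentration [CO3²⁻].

[CO3²⁻] = 5.64 μmol/L

[CO2*] = KH · pCO2 = 10^(−1.45) × 2460×10^-6 = 8.728×10^-5 mol/L
α₀ = 1/(1 + K1/[H⁺] + K1K2/[H⁺]²) = 1/(1 + 10^+1.36 + 10^-1.19) = 0.04171
DIC = [CO2*]/α₀ = 8.728×10^-5 / 0.04171 = 2.092 mmol/L
[CO3²⁻] = α₂·DIC; α₂ = 0.002693, so [CO3²⁻] = 0.002693 × 2.092 = 0.00564 mmol/L = 5.64 μmol/L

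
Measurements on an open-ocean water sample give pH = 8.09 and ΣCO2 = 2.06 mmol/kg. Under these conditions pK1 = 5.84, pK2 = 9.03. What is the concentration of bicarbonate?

[HCO3⁻] = 1.84 mmol/kg

α₁ = 1 / (1 + [H⁺]/K1 + K2/[H⁺]) = 1 / (1 + 10^-2.25 + 10^-0.94)
   = 1 / (1 + 0.0056234 + 0.11482) = 1/1.1204 = 0.8925
[HCO3⁻] = α₁ × DIC = 0.8925 × 2.06 = 1.84 mmol/kg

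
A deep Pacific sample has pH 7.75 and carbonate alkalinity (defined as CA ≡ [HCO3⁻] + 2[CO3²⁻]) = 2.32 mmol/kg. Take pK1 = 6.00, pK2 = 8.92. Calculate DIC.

DIC = 2.22 mmol/kg

CA = [HCO3⁻] + 2[CO3²⁻] = (α₁ + 2α₂)·DIC
At pH 7.75: [H⁺]/K1 = 10^-1.75 = 0.017783, K2/[H⁺] = 10^-1.17 = 0.067608
α₁ = 1/(1 + 0.017783 + 0.067608) = 1/1.0854 = 0.9213; α₂ = α₁·K2/[H⁺] = 0.06229
α₁ + 2α₂ = 1.0459
DIC = CA / (α₁ + 2α₂) = 2.32 / 1.0459 = 2.22 mmol/kg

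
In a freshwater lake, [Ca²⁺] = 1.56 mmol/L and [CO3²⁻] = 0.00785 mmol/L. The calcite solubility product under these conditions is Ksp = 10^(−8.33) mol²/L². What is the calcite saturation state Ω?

Ksp = 10^(−8.33) = 4.677×10^-9
Ω = [Ca²⁺][CO3²⁻]/Ksp = (1.56×10^-3)(0.00785×10^-3) / 4.677×10^-9 = 2.62

Ω = 2.62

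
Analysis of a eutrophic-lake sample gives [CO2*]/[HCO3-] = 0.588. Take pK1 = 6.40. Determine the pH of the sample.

From K1 = [H⁺][HCO3-]/[CO2*]:  pH = pK1 − log₁₀([CO2*]/[HCO3-])
log₁₀(0.588) = -0.231
pH = 6.40 − (-0.231) = 6.63

pH = 6.63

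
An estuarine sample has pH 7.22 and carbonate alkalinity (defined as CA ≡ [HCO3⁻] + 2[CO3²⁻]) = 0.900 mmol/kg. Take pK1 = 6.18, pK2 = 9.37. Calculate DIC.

CA = [HCO3⁻] + 2[CO3²⁻] = (α₁ + 2α₂)·DIC
At pH 7.22: [H⁺]/K1 = 10^-1.04 = 0.091201, K2/[H⁺] = 10^-2.15 = 0.0070795
α₁ = 1/(1 + 0.091201 + 0.0070795) = 1/1.0983 = 0.9105; α₂ = α₁·K2/[H⁺] = 0.006446
α₁ + 2α₂ = 0.9234
DIC = CA / (α₁ + 2α₂) = 0.900 / 0.9234 = 0.975 mmol/kg

DIC = 0.975 mmol/kg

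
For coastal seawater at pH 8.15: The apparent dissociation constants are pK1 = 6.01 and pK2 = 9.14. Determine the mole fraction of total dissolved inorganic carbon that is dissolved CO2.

α₀ = 0.00653

α₀ = 1 / (1 + K1/[H⁺] + K1K2/[H⁺]²) = 1 / (1 + 10^+2.14 + 10^+1.15)
   = 1 / (1 + 138.04 + 14.125) = 1/153.16 = 0.006529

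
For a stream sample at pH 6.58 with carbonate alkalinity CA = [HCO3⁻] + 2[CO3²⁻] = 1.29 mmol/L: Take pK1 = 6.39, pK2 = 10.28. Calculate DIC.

DIC = 2.12 mmol/L

CA = [HCO3⁻] + 2[CO3²⁻] = (α₁ + 2α₂)·DIC
At pH 6.58: [H⁺]/K1 = 10^-0.19 = 0.64565, K2/[H⁺] = 10^-3.70 = 0.00019953
α₁ = 1/(1 + 0.64565 + 0.00019953) = 1/1.6459 = 0.6076; α₂ = α₁·K2/[H⁺] = 0.0001212
α₁ + 2α₂ = 0.6078
DIC = CA / (α₁ + 2α₂) = 1.29 / 0.6078 = 2.12 mmol/L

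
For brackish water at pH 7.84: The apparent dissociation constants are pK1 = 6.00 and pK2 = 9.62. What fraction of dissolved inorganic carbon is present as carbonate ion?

α₂ = 1 / (1 + [H⁺]/K2 + [H⁺]²/(K1K2)) = 1 / (1 + 10^+1.78 + 10^-0.06)
   = 1 / (1 + 60.256 + 0.87096) = 1/62.127 = 0.01610

α₂ = 0.0161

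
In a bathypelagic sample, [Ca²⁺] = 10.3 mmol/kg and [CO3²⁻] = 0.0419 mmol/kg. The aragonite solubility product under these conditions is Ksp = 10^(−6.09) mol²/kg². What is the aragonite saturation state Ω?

Ksp = 10^(−6.09) = 8.128×10^-7
Ω = [Ca²⁺][CO3²⁻]/Ksp = (10.3×10^-3)(0.0419×10^-3) / 8.128×10^-7 = 0.531

Ω = 0.531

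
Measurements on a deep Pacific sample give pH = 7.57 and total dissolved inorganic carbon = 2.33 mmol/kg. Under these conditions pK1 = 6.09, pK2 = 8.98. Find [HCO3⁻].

α₁ = 1 / (1 + [H⁺]/K1 + K2/[H⁺]) = 1 / (1 + 10^-1.48 + 10^-1.41)
   = 1 / (1 + 0.033113 + 0.038905) = 1/1.0720 = 0.9328
[HCO3⁻] = α₁ × DIC = 0.9328 × 2.33 = 2.17 mmol/kg

[HCO3⁻] = 2.17 mmol/kg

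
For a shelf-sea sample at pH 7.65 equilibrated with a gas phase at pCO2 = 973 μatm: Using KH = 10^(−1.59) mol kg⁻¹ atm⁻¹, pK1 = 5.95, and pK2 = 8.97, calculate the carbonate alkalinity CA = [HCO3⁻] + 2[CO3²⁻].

[CO2*] = KH · pCO2 = 10^(−1.59) × 973×10^-6 = 2.501×10^-5 mol/kg
α₀ = 1/(1 + K1/[H⁺] + K1K2/[H⁺]²) = 1/(1 + 10^+1.70 + 10^+0.38) = 0.01869
DIC = [CO2*]/α₀ = 2.501×10^-5 / 0.01869 = 1.338 mmol/kg
CA = (α₁ + 2α₂)·DIC = (0.9365 + 2×0.04482) × 1.338 = 1.37 mmol/kg

CA = 1.37 mmol/kg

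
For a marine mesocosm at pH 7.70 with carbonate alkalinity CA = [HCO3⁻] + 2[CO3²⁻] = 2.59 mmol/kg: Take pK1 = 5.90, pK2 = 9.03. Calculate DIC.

DIC = 2.52 mmol/kg

CA = [HCO3⁻] + 2[CO3²⁻] = (α₁ + 2α₂)·DIC
At pH 7.70: [H⁺]/K1 = 10^-1.80 = 0.015849, K2/[H⁺] = 10^-1.33 = 0.046774
α₁ = 1/(1 + 0.015849 + 0.046774) = 1/1.0626 = 0.9411; α₂ = α₁·K2/[H⁺] = 0.04402
α₁ + 2α₂ = 1.0291
DIC = CA / (α₁ + 2α₂) = 2.59 / 1.0291 = 2.52 mmol/kg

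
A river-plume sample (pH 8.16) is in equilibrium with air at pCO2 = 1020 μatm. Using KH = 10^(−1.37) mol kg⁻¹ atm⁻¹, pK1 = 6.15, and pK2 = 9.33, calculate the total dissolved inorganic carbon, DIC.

DIC = 4.80 mmol/kg

[CO2*] = KH · pCO2 = 10^(−1.37) × 1020×10^-6 = 4.351×10^-5 mol/kg
α₀ = 1/(1 + K1/[H⁺] + K1K2/[H⁺]²) = 1/(1 + 10^+2.01 + 10^+0.84) = 0.009070
DIC = [CO2*]/α₀ = 4.351×10^-5 / 0.009070 = 4.80 mmol/kg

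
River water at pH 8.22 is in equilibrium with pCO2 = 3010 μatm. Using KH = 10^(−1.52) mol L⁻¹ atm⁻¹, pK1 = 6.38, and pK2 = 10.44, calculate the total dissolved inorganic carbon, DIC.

[CO2*] = KH · pCO2 = 10^(−1.52) × 3010×10^-6 = 9.090×10^-5 mol/L
α₀ = 1/(1 + K1/[H⁺] + K1K2/[H⁺]²) = 1/(1 + 10^+1.84 + 10^-0.38) = 0.01416
DIC = [CO2*]/α₀ = 9.090×10^-5 / 0.01416 = 6.42 mmol/L

DIC = 6.42 mmol/L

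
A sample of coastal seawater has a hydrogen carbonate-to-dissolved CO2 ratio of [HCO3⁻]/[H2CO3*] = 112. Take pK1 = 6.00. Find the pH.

pH = 8.05

From K1 = [H⁺][HCO3⁻]/[H2CO3*]:  pH = pK1 + log₁₀([HCO3⁻]/[H2CO3*])
log₁₀(112) = +2.049
pH = 6.00 + (+2.049) = 8.05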